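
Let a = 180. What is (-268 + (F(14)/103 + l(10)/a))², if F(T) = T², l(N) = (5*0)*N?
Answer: 751198464/10609 ≈ 70808.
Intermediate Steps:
l(N) = 0 (l(N) = 0*N = 0)
(-268 + (F(14)/103 + l(10)/a))² = (-268 + (14²/103 + 0/180))² = (-268 + (196*(1/103) + 0*(1/180)))² = (-268 + (196/103 + 0))² = (-268 + 196/103)² = (-27408/103)² = 751198464/10609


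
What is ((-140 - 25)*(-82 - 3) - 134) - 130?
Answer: 13761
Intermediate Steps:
((-140 - 25)*(-82 - 3) - 134) - 130 = (-165*(-85) - 134) - 130 = (14025 - 134) - 130 = 13891 - 130 = 13761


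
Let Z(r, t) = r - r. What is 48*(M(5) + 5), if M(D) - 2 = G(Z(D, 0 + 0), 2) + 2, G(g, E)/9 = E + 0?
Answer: 1296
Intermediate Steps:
Z(r, t) = 0
G(g, E) = 9*E (G(g, E) = 9*(E + 0) = 9*E)
M(D) = 22 (M(D) = 2 + (9*2 + 2) = 2 + (18 + 2) = 2 + 20 = 22)
48*(M(5) + 5) = 48*(22 + 5) = 48*27 = 1296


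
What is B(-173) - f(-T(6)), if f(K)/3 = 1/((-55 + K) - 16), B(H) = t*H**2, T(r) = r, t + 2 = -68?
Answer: -161317307/77 ≈ -2.0950e+6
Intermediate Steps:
t = -70 (t = -2 - 68 = -70)
B(H) = -70*H**2
f(K) = 3/(-71 + K) (f(K) = 3/((-55 + K) - 16) = 3/(-71 + K))
B(-173) - f(-T(6)) = -70*(-173)**2 - 3/(-71 - 1*6) = -70*29929 - 3/(-71 - 6) = -2095030 - 3/(-77) = -2095030 - 3*(-1)/77 = -2095030 - 1*(-3/77) = -2095030 + 3/77 = -161317307/77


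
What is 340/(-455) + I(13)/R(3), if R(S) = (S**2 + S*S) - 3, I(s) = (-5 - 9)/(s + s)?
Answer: -1069/1365 ≈ -0.78315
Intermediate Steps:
I(s) = -7/s (I(s) = -14*1/(2*s) = -7/s)
R(S) = -3 + 2*S**2 (R(S) = (S**2 + S**2) - 3 = 2*S**2 - 3 = -3 + 2*S**2)
340/(-455) + I(13)/R(3) = 340/(-455) + (-7/13)/(-3 + 2*3**2) = 340*(-1/455) + (-7*1/13)/(-3 + 2*9) = -68/91 - 7/(13*(-3 + 18)) = -68/91 - 7/13/15 = -68/91 - 7/13*1/15 = -68/91 - 7/195 = -1069/1365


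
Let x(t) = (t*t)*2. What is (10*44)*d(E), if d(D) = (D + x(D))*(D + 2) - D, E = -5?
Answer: -57200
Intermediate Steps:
x(t) = 2*t² (x(t) = t²*2 = 2*t²)
d(D) = -D + (2 + D)*(D + 2*D²) (d(D) = (D + 2*D²)*(D + 2) - D = (D + 2*D²)*(2 + D) - D = (2 + D)*(D + 2*D²) - D = -D + (2 + D)*(D + 2*D²))
(10*44)*d(E) = (10*44)*(-5*(1 + 2*(-5)² + 5*(-5))) = 440*(-5*(1 + 2*25 - 25)) = 440*(-5*(1 + 50 - 25)) = 440*(-5*26) = 440*(-130) = -57200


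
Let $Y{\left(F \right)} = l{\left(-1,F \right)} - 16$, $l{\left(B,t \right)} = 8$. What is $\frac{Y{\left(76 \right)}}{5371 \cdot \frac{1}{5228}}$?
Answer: $- \frac{41824}{5371} \approx -7.787$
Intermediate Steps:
$Y{\left(F \right)} = -8$ ($Y{\left(F \right)} = 8 - 16 = -8$)
$\frac{Y{\left(76 \right)}}{5371 \cdot \frac{1}{5228}} = - \frac{8}{5371 \cdot \frac{1}{5228}} = - \frac{8}{\frac{5371}{5228}} = \left(-8\right) \frac{5228}{5371} = - \frac{41824}{5371}$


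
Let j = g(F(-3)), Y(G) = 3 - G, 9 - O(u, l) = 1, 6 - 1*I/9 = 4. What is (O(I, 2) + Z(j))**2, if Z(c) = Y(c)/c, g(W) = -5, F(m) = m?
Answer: 1024/25 ≈ 40.960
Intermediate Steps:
I = 18 (I = 54 - 9*4 = 54 - 36 = 18)
O(u, l) = 8 (O(u, l) = 9 - 1*1 = 9 - 1 = 8)
j = -5
Z(c) = (3 - c)/c
(O(I, 2) + Z(j))**2 = (8 + (3 - 1*(-5))/(-5))**2 = (8 - (3 + 5)/5)**2 = (8 - 1/5*8)**2 = (8 - 8/5)**2 = (32/5)**2 = 1024/25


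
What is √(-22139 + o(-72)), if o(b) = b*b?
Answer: I*√16955 ≈ 130.21*I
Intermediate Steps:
o(b) = b²
√(-22139 + o(-72)) = √(-22139 + (-72)²) = √(-22139 + 5184) = √(-16955) = I*√16955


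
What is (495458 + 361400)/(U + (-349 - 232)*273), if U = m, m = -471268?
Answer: -856858/629881 ≈ -1.3603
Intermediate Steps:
U = -471268
(495458 + 361400)/(U + (-349 - 232)*273) = (495458 + 361400)/(-471268 + (-349 - 232)*273) = 856858/(-471268 - 581*273) = 856858/(-471268 - 158613) = 856858/(-629881) = 856858*(-1/629881) = -856858/629881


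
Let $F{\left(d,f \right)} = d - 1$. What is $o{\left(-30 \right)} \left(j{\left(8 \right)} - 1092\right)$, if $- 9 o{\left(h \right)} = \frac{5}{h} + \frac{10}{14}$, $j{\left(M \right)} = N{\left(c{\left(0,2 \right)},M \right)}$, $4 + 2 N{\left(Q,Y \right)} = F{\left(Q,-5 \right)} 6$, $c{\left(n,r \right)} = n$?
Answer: $\frac{25231}{378} \approx 66.749$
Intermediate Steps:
$F{\left(d,f \right)} = -1 + d$
$N{\left(Q,Y \right)} = -5 + 3 Q$ ($N{\left(Q,Y \right)} = -2 + \frac{\left(-1 + Q\right) 6}{2} = -2 + \frac{-6 + 6 Q}{2} = -2 + \left(-3 + 3 Q\right) = -5 + 3 Q$)
$j{\left(M \right)} = -5$ ($j{\left(M \right)} = -5 + 3 \cdot 0 = -5 + 0 = -5$)
$o{\left(h \right)} = - \frac{5}{63} - \frac{5}{9 h}$ ($o{\left(h \right)} = - \frac{\frac{5}{h} + \frac{10}{14}}{9} = - \frac{\frac{5}{h} + 10 \cdot \frac{1}{14}}{9} = - \frac{\frac{5}{h} + \frac{5}{7}}{9} = - \frac{\frac{5}{7} + \frac{5}{h}}{9} = - \frac{5}{63} - \frac{5}{9 h}$)
$o{\left(-30 \right)} \left(j{\left(8 \right)} - 1092\right) = \frac{5 \left(-7 - -30\right)}{63 \left(-30\right)} \left(-5 - 1092\right) = \frac{5}{63} \left(- \frac{1}{30}\right) \left(-7 + 30\right) \left(-1097\right) = \frac{5}{63} \left(- \frac{1}{30}\right) 23 \left(-1097\right) = \left(- \frac{23}{378}\right) \left(-1097\right) = \frac{25231}{378}$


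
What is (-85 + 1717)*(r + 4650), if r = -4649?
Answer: 1632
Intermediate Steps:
(-85 + 1717)*(r + 4650) = (-85 + 1717)*(-4649 + 4650) = 1632*1 = 1632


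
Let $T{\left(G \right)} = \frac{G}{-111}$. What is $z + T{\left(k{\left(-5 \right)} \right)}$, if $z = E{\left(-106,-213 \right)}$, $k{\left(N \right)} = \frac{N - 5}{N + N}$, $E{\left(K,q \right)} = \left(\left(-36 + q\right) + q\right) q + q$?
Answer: $\frac{10899422}{111} \approx 98193.0$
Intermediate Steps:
$E{\left(K,q \right)} = q + q \left(-36 + 2 q\right)$ ($E{\left(K,q \right)} = \left(-36 + 2 q\right) q + q = q \left(-36 + 2 q\right) + q = q + q \left(-36 + 2 q\right)$)
$k{\left(N \right)} = \frac{-5 + N}{2 N}$
$T{\left(G \right)} = - \frac{G}{111}$ ($T{\left(G \right)} = G \left(- \frac{1}{111}\right) = - \frac{G}{111}$)
$z = 98193$ ($z = - 213 \left(-35 + 2 \left(-213\right)\right) = - 213 \left(-35 - 426\right) = \left(-213\right) \left(-461\right) = 98193$)
$z + T{\left(k{\left(-5 \right)} \right)} = 98193 - \frac{\frac{1}{2} \frac{1}{-5} \left(-5 - 5\right)}{111} = 98193 - \frac{\frac{1}{2} \left(- \frac{1}{5}\right) \left(-10\right)}{111} = 98193 - \frac{1}{111} = \frac{10899422}{111}$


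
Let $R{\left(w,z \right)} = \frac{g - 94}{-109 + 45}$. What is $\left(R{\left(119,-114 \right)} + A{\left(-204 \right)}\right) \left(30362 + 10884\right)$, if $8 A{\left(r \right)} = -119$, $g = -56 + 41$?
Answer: $- \frac{17385189}{32} \approx -5.4329 \cdot 10^{5}$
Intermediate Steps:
$g = -15$
$R{\left(w,z \right)} = \frac{109}{64}$ ($R{\left(w,z \right)} = \frac{-15 - 94}{-109 + 45} = - \frac{109}{-64} = \left(-109\right) \left(- \frac{1}{64}\right) = \frac{109}{64}$)
$A{\left(r \right)} = - \frac{119}{8}$ ($A{\left(r \right)} = \frac{1}{8} \left(-119\right) = - \frac{119}{8}$)
$\left(R{\left(119,-114 \right)} + A{\left(-204 \right)}\right) \left(30362 + 10884\right) = \left(\frac{109}{64} - \frac{119}{8}\right) \left(30362 + 10884\right) = \left(- \frac{843}{64}\right) 41246 = - \frac{17385189}{32}$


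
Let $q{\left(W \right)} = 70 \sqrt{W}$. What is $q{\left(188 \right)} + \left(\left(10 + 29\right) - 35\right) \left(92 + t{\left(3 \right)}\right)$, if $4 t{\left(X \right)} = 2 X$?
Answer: $374 + 140 \sqrt{47} \approx 1333.8$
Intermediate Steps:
$t{\left(X \right)} = \frac{X}{2}$ ($t{\left(X \right)} = \frac{2 X}{4} = \frac{X}{2}$)
$q{\left(188 \right)} + \left(\left(10 + 29\right) - 35\right) \left(92 + t{\left(3 \right)}\right) = 70 \sqrt{188} + \left(\left(10 + 29\right) - 35\right) \left(92 + \frac{1}{2} \cdot 3\right) = 70 \cdot 2 \sqrt{47} + \left(39 - 35\right) \left(92 + \frac{3}{2}\right) = 140 \sqrt{47} + 4 \cdot \frac{187}{2} = 140 \sqrt{47} + 374 = 374 + 140 \sqrt{47}$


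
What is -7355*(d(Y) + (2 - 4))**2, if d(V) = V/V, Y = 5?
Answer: -7355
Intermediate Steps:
d(V) = 1
-7355*(d(Y) + (2 - 4))**2 = -7355*(1 + (2 - 4))**2 = -7355*(1 - 2)**2 = -7355*(-1)**2 = -7355*1 = -7355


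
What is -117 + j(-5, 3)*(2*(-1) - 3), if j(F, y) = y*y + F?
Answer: -137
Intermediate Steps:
j(F, y) = F + y² (j(F, y) = y² + F = F + y²)
-117 + j(-5, 3)*(2*(-1) - 3) = -117 + (-5 + 3²)*(2*(-1) - 3) = -117 + (-5 + 9)*(-2 - 3) = -117 + 4*(-5) = -117 - 20 = -137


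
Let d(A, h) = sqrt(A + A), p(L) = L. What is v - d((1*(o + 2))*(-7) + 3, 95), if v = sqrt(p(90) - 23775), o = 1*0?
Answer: I*(sqrt(23685) - sqrt(22)) ≈ 149.21*I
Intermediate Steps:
o = 0
d(A, h) = sqrt(2)*sqrt(A) (d(A, h) = sqrt(2*A) = sqrt(2)*sqrt(A))
v = I*sqrt(23685) (v = sqrt(90 - 23775) = sqrt(-23685) = I*sqrt(23685) ≈ 153.9*I)
v - d((1*(o + 2))*(-7) + 3, 95) = I*sqrt(23685) - sqrt(2)*sqrt((1*(0 + 2))*(-7) + 3) = I*sqrt(23685) - sqrt(2)*sqrt((1*2)*(-7) + 3) = I*sqrt(23685) - sqrt(2)*sqrt(2*(-7) + 3) = I*sqrt(23685) - sqrt(2)*sqrt(-14 + 3) = I*sqrt(23685) - sqrt(2)*sqrt(-11) = I*sqrt(23685) - sqrt(2)*I*sqrt(11) = I*sqrt(23685) - I*sqrt(22)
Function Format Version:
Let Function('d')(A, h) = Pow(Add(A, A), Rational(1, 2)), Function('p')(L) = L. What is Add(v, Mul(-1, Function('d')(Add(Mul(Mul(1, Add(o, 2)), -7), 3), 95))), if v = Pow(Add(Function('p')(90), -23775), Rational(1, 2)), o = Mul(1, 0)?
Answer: Mul(I, Add(Pow(23685, Rational(1, 2)), Mul(-1, Pow(22, Rational(1, 2))))) ≈ Mul(149.21, I)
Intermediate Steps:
o = 0
Function('d')(A, h) = Mul(Pow(2, Rational(1, 2)), Pow(A, Rational(1, 2))) (Function('d')(A, h) = Pow(Mul(2, A), Rational(1, 2)) = Mul(Pow(2, Rational(1, 2)), Pow(A, Rational(1, 2))))
v = Mul(I, Pow(23685, Rational(1, 2))) (v = Pow(Add(90, -23775), Rational(1, 2)) = Pow(-23685, Rational(1, 2)) = Mul(I, Pow(23685, Rational(1, 2))) ≈ Mul(153.90, I))
Add(v, Mul(-1, Function('d')(Add(Mul(Mul(1, Add(o, 2)), -7), 3), 95))) = Add(Mul(I, Pow(23685, Rational(1, 2))), Mul(-1, Mul(Pow(2, Rational(1, 2)), Pow(Add(Mul(Mul(1, Add(0, 2)), -7), 3), Rational(1, 2))))) = Add(Mul(I, Pow(23685, Rational(1, 2))), Mul(-1, Mul(Pow(2, Rational(1, 2)), Pow(Add(Mul(Mul(1, 2), -7), 3), Rational(1, 2))))) = Add(Mul(I, Pow(23685, Rational(1, 2))), Mul(-1, Mul(Pow(2, Rational(1, 2)), Pow(Add(Mul(2, -7), 3), Rational(1, 2))))) = Add(Mul(I, Pow(23685, Rational(1, 2))), Mul(-1, Mul(Pow(2, Rational(1, 2)), Pow(Add(-14, 3), Rational(1, 2))))) = Add(Mul(I, Pow(23685, Rational(1, 2))), Mul(-1, Mul(Pow(2, Rational(1, 2)), Pow(-11, Rational(1, 2))))) = Add(Mul(I, Pow(23685, Rational(1, 2))), Mul(-1, Mul(Pow(2, Rational(1, 2)), Mul(I, Pow(11, Rational(1, 2)))))) = Add(Mul(I, Pow(23685, Rational(1, 2))), Mul(-1, Mul(I, Pow(22, Rational(1, 2))))) = Add(Mul(I, Pow(23685, Rational(1, 2))), Mul(-1, I, Pow(22, Rational(1, 2))))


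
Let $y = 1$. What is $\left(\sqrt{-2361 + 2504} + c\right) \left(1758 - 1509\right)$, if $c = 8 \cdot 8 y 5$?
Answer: $79680 + 249 \sqrt{143} \approx 82658.0$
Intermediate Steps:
$c = 320$ ($c = 8 \cdot 8 \cdot 1 \cdot 5 = 64 \cdot 1 \cdot 5 = 64 \cdot 5 = 320$)
$\left(\sqrt{-2361 + 2504} + c\right) \left(1758 - 1509\right) = \left(\sqrt{-2361 + 2504} + 320\right) \left(1758 - 1509\right) = \left(\sqrt{143} + 320\right) 249 = \left(320 + \sqrt{143}\right) 249 = 79680 + 249 \sqrt{143}$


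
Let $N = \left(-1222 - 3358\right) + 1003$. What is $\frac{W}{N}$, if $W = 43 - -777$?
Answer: $- \frac{820}{3577} \approx -0.22924$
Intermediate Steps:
$N = -3577$ ($N = -4580 + 1003 = -3577$)
$W = 820$ ($W = 43 + 777 = 820$)
$\frac{W}{N} = \frac{820}{-3577} = 820 \left(- \frac{1}{3577}\right) = - \frac{820}{3577}$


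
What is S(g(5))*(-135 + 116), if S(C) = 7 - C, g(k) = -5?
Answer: -228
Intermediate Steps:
S(g(5))*(-135 + 116) = (7 - 1*(-5))*(-135 + 116) = (7 + 5)*(-19) = 12*(-19) = -228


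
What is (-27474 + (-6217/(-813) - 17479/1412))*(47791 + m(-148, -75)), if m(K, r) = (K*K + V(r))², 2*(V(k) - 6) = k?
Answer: -60370135866494178563/4591824 ≈ -1.3147e+13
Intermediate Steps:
V(k) = 6 + k/2
m(K, r) = (6 + K² + r/2)² (m(K, r) = (K*K + (6 + r/2))² = (K² + (6 + r/2))² = (6 + K² + r/2)²)
(-27474 + (-6217/(-813) - 17479/1412))*(47791 + m(-148, -75)) = (-27474 + (-6217/(-813) - 17479/1412))*(47791 + (12 - 75 + 2*(-148)²)²/4) = (-27474 + (-6217*(-1/813) - 17479*1/1412))*(47791 + (12 - 75 + 2*21904)²/4) = (-27474 + (6217/813 - 17479/1412))*(47791 + (12 - 75 + 43808)²/4) = (-27474 - 5432023/1147956)*(47791 + (¼)*43745²) = -31544375167*(47791 + (¼)*1913625025)/1147956 = -31544375167*(47791 + 1913625025/4)/1147956 = -31544375167/1147956*1913816189/4 = -60370135866494178563/4591824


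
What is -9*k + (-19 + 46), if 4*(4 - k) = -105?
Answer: -981/4 ≈ -245.25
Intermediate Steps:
k = 121/4 (k = 4 - ¼*(-105) = 4 + 105/4 = 121/4 ≈ 30.250)
-9*k + (-19 + 46) = -9*121/4 + (-19 + 46) = -1089/4 + 27 = -981/4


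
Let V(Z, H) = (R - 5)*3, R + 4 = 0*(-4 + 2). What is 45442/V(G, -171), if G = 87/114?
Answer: -45442/27 ≈ -1683.0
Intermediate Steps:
R = -4 (R = -4 + 0*(-4 + 2) = -4 + 0*(-2) = -4 + 0 = -4)
G = 29/38 (G = 87*(1/114) = 29/38 ≈ 0.76316)
V(Z, H) = -27 (V(Z, H) = (-4 - 5)*3 = -9*3 = -27)
45442/V(G, -171) = 45442/(-27) = 45442*(-1/27) = -45442/27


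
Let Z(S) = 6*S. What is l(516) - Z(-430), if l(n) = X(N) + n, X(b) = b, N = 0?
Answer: 3096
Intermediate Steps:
l(n) = n (l(n) = 0 + n = n)
l(516) - Z(-430) = 516 - 6*(-430) = 516 - 1*(-2580) = 516 + 2580 = 3096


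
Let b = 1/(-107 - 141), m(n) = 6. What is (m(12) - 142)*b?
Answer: 17/31 ≈ 0.54839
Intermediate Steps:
b = -1/248 (b = 1/(-248) = -1/248 ≈ -0.0040323)
(m(12) - 142)*b = (6 - 142)*(-1/248) = -136*(-1/248) = 17/31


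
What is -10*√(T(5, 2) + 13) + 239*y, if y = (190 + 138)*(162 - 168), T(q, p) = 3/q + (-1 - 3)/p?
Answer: -470352 - 2*√290 ≈ -4.7039e+5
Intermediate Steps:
T(q, p) = -4/p + 3/q (T(q, p) = 3/q - 4/p = -4/p + 3/q)
y = -1968 (y = 328*(-6) = -1968)
-10*√(T(5, 2) + 13) + 239*y = -10*√((-4/2 + 3/5) + 13) + 239*(-1968) = -10*√((-4*½ + 3*(⅕)) + 13) - 470352 = -10*√((-2 + ⅗) + 13) - 470352 = -10*√(-7/5 + 13) - 470352 = -2*√290 - 470352 = -470352 - 2*√290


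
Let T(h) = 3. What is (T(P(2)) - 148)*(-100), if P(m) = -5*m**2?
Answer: 14500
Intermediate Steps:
(T(P(2)) - 148)*(-100) = (3 - 148)*(-100) = -145*(-100) = 14500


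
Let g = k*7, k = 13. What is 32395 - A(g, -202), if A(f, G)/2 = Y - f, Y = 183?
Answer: 32211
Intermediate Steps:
g = 91 (g = 13*7 = 91)
A(f, G) = 366 - 2*f (A(f, G) = 2*(183 - f) = 366 - 2*f)
32395 - A(g, -202) = 32395 - (366 - 2*91) = 32395 - (366 - 182) = 32395 - 1*184 = 32395 - 184 = 32211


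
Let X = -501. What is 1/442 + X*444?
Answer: -98320247/442 ≈ -2.2244e+5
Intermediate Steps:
1/442 + X*444 = 1/442 - 501*444 = 1/442 - 222444 = -98320247/442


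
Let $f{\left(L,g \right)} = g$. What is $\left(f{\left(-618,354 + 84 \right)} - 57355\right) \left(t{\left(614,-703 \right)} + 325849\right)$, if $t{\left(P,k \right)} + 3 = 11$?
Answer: $-18546802869$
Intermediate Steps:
$t{\left(P,k \right)} = 8$ ($t{\left(P,k \right)} = -3 + 11 = 8$)
$\left(f{\left(-618,354 + 84 \right)} - 57355\right) \left(t{\left(614,-703 \right)} + 325849\right) = \left(\left(354 + 84\right) - 57355\right) \left(8 + 325849\right) = \left(438 - 57355\right) 325857 = \left(-56917\right) 325857 = -18546802869$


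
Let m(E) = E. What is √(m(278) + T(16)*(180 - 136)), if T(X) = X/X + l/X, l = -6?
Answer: √1222/2 ≈ 17.479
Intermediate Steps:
T(X) = 1 - 6/X (T(X) = X/X - 6/X = 1 - 6/X)
√(m(278) + T(16)*(180 - 136)) = √(278 + ((-6 + 16)/16)*(180 - 136)) = √(278 + ((1/16)*10)*44) = √(278 + (5/8)*44) = √(278 + 55/2) = √(611/2) = √1222/2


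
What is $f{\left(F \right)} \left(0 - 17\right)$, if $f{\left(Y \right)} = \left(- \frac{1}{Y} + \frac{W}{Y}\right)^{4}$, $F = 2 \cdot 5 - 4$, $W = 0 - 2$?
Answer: $- \frac{17}{16} \approx -1.0625$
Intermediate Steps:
$W = -2$ ($W = 0 - 2 = -2$)
$F = 6$ ($F = 10 - 4 = 6$)
$f{\left(Y \right)} = \frac{81}{Y^{4}}$ ($f{\left(Y \right)} = \left(- \frac{1}{Y} - \frac{2}{Y}\right)^{4} = \left(- \frac{3}{Y}\right)^{4} = \frac{81}{Y^{4}}$)
$f{\left(F \right)} \left(0 - 17\right) = \frac{81}{1296} \left(0 - 17\right) = 81 \cdot \frac{1}{1296} \left(-17\right) = \frac{1}{16} \left(-17\right) = - \frac{17}{16}$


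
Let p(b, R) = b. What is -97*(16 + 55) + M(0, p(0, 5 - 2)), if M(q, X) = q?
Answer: -6887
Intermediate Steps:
-97*(16 + 55) + M(0, p(0, 5 - 2)) = -97*(16 + 55) + 0 = -97*71 + 0 = -6887 + 0 = -6887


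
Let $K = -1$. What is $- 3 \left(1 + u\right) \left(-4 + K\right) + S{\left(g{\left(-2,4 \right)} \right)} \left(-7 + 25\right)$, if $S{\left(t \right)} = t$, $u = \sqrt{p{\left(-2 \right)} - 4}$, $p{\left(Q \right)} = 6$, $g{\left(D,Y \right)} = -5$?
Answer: $-75 + 15 \sqrt{2} \approx -53.787$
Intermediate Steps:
$u = \sqrt{2}$ ($u = \sqrt{6 - 4} = \sqrt{2} \approx 1.4142$)
$- 3 \left(1 + u\right) \left(-4 + K\right) + S{\left(g{\left(-2,4 \right)} \right)} \left(-7 + 25\right) = - 3 \left(1 + \sqrt{2}\right) \left(-4 - 1\right) - 5 \left(-7 + 25\right) = - 3 \left(1 + \sqrt{2}\right) \left(-5\right) - 90 = - 3 \left(-5 - 5 \sqrt{2}\right) - 90 = \left(15 + 15 \sqrt{2}\right) - 90 = -75 + 15 \sqrt{2}$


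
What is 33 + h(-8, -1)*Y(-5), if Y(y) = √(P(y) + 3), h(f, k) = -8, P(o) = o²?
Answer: 33 - 16*√7 ≈ -9.3320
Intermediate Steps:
Y(y) = √(3 + y²) (Y(y) = √(y² + 3) = √(3 + y²))
33 + h(-8, -1)*Y(-5) = 33 - 8*√(3 + (-5)²) = 33 - 8*√(3 + 25) = 33 - 16*√7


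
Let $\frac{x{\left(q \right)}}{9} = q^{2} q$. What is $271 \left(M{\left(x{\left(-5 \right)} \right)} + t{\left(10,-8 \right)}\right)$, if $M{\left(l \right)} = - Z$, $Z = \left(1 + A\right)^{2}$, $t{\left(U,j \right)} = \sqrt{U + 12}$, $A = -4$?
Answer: $-2439 + 271 \sqrt{22} \approx -1167.9$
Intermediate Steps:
$t{\left(U,j \right)} = \sqrt{12 + U}$
$Z = 9$ ($Z = \left(1 - 4\right)^{2} = \left(-3\right)^{2} = 9$)
$x{\left(q \right)} = 9 q^{3}$ ($x{\left(q \right)} = 9 q^{2} q = 9 q^{3}$)
$M{\left(l \right)} = -9$ ($M{\left(l \right)} = \left(-1\right) 9 = -9$)
$271 \left(M{\left(x{\left(-5 \right)} \right)} + t{\left(10,-8 \right)}\right) = 271 \left(-9 + \sqrt{12 + 10}\right) = 271 \left(-9 + \sqrt{22}\right) = -2439 + 271 \sqrt{22}$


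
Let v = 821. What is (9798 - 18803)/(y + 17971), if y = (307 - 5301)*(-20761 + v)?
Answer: -9005/99598331 ≈ -9.0413e-5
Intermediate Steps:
y = 99580360 (y = (307 - 5301)*(-20761 + 821) = -4994*(-19940) = 99580360)
(9798 - 18803)/(y + 17971) = (9798 - 18803)/(99580360 + 17971) = -9005/99598331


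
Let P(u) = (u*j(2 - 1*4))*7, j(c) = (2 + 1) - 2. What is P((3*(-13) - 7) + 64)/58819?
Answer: 126/58819 ≈ 0.0021422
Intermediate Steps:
j(c) = 1 (j(c) = 3 - 2 = 1)
P(u) = 7*u (P(u) = (u*1)*7 = u*7 = 7*u)
P((3*(-13) - 7) + 64)/58819 = (7*((3*(-13) - 7) + 64))/58819 = (7*((-39 - 7) + 64))*(1/58819) = (7*(-46 + 64))*(1/58819) = (7*18)*(1/58819) = 126*(1/58819) = 126/58819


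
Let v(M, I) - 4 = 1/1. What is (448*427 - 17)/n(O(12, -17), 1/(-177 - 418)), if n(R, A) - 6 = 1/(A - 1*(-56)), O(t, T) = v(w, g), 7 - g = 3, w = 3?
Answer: 6373225001/200509 ≈ 31785.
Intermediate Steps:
g = 4 (g = 7 - 1*3 = 7 - 3 = 4)
v(M, I) = 5 (v(M, I) = 4 + 1/1 = 4 + 1 = 5)
O(t, T) = 5
n(R, A) = 6 + 1/(56 + A) (n(R, A) = 6 + 1/(A - 1*(-56)) = 6 + 1/(A + 56) = 6 + 1/(56 + A))
(448*427 - 17)/n(O(12, -17), 1/(-177 - 418)) = (448*427 - 17)/(((337 + 6/(-177 - 418))/(56 + 1/(-177 - 418)))) = (191296 - 17)/(((337 + 6/(-595))/(56 + 1/(-595)))) = 191279/(((337 + 6*(-1/595))/(56 - 1/595))) = 191279/(((337 - 6/595)/(33319/595))) = 191279/(((595/33319)*(200509/595))) = 191279/(200509/33319) = 191279*(33319/200509) = 6373225001/200509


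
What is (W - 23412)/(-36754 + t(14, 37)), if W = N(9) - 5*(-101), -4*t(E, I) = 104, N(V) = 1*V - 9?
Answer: 22907/36780 ≈ 0.62281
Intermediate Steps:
N(V) = -9 + V (N(V) = V - 9 = -9 + V)
t(E, I) = -26 (t(E, I) = -¼*104 = -26)
W = 505 (W = (-9 + 9) - 5*(-101) = 0 + 505 = 505)
(W - 23412)/(-36754 + t(14, 37)) = (505 - 23412)/(-36754 - 26) = -22907/(-36780) = -22907*(-1/36780) = 22907/36780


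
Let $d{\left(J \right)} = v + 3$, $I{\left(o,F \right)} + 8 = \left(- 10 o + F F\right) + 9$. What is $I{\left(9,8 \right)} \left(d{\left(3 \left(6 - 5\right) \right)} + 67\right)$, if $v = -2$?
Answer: $-1700$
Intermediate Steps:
$I{\left(o,F \right)} = 1 + F^{2} - 10 o$ ($I{\left(o,F \right)} = -8 + \left(\left(- 10 o + F F\right) + 9\right) = -8 + \left(\left(- 10 o + F^{2}\right) + 9\right) = -8 + \left(\left(F^{2} - 10 o\right) + 9\right) = -8 + \left(9 + F^{2} - 10 o\right) = 1 + F^{2} - 10 o$)
$d{\left(J \right)} = 1$ ($d{\left(J \right)} = -2 + 3 = 1$)
$I{\left(9,8 \right)} \left(d{\left(3 \left(6 - 5\right) \right)} + 67\right) = \left(1 + 8^{2} - 90\right) \left(1 + 67\right) = \left(1 + 64 - 90\right) 68 = \left(-25\right) 68 = -1700$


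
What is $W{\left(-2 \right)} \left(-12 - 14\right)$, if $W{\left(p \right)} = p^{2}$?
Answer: $-104$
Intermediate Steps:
$W{\left(-2 \right)} \left(-12 - 14\right) = \left(-2\right)^{2} \left(-12 - 14\right) = 4 \left(-26\right) = -104$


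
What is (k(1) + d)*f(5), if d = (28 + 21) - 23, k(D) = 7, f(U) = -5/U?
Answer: -33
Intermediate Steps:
d = 26 (d = 49 - 23 = 26)
(k(1) + d)*f(5) = (7 + 26)*(-5/5) = 33*(-5*⅕) = 33*(-1) = -33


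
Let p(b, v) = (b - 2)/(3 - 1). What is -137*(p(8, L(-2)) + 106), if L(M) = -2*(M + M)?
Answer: -14933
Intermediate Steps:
L(M) = -4*M
p(b, v) = -1 + b/2 (p(b, v) = (-2 + b)/2 = (-2 + b)*(½) = -1 + b/2)
-137*(p(8, L(-2)) + 106) = -137*((-1 + (½)*8) + 106) = -137*((-1 + 4) + 106) = -137*(3 + 106) = -137*109 = -14933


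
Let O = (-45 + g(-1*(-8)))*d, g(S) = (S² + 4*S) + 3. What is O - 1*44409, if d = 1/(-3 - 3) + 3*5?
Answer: -43608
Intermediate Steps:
d = 89/6 (d = 1/(-6) + 15 = -⅙ + 15 = 89/6 ≈ 14.833)
g(S) = 3 + S² + 4*S
O = 801 (O = (-45 + (3 + (-1*(-8))² + 4*(-1*(-8))))*(89/6) = (-45 + (3 + 8² + 4*8))*(89/6) = (-45 + (3 + 64 + 32))*(89/6) = (-45 + 99)*(89/6) = 54*(89/6) = 801)
O - 1*44409 = 801 - 1*44409 = 801 - 44409 = -43608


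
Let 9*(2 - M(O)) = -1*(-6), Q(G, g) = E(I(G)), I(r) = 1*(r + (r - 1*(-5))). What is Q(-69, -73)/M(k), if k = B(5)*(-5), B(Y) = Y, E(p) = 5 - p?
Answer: 207/2 ≈ 103.50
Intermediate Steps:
I(r) = 5 + 2*r (I(r) = 1*(r + (r + 5)) = 1*(r + (5 + r)) = 1*(5 + 2*r) = 5 + 2*r)
Q(G, g) = -2*G (Q(G, g) = 5 - (5 + 2*G) = 5 + (-5 - 2*G) = -2*G)
k = -25 (k = 5*(-5) = -25)
M(O) = 4/3 (M(O) = 2 - (-1)*(-6)/9 = 2 - 1/9*6 = 2 - 2/3 = 4/3)
Q(-69, -73)/M(k) = (-2*(-69))/(4/3) = 138*(3/4) = 207/2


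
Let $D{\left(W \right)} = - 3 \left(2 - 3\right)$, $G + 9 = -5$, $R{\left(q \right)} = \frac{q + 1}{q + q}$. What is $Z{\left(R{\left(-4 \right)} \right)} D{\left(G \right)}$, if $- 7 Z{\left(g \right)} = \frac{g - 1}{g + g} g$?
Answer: $\frac{15}{112} \approx 0.13393$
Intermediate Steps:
$R{\left(q \right)} = \frac{1 + q}{2 q}$
$G = -14$ ($G = -9 - 5 = -14$)
$D{\left(W \right)} = 3$ ($D{\left(W \right)} = \left(-3\right) \left(-1\right) = 3$)
$Z{\left(g \right)} = \frac{1}{14} - \frac{g}{14}$ ($Z{\left(g \right)} = - \frac{\frac{g - 1}{g + g} g}{7} = - \frac{\frac{-1 + g}{2 g} g}{7} = - \frac{- \frac{1}{2} + \frac{g}{2}}{7} = \frac{1}{14} - \frac{g}{14}$)
$Z{\left(R{\left(-4 \right)} \right)} D{\left(G \right)} = \left(\frac{1}{14} - \frac{\frac{1}{2} \frac{1}{-4} \left(1 - 4\right)}{14}\right) 3 = \left(\frac{1}{14} - \frac{\frac{1}{2} \left(- \frac{1}{4}\right) \left(-3\right)}{14}\right) 3 = \left(\frac{1}{14} - \frac{3}{112}\right) 3 = \frac{5}{112} \cdot 3 = \frac{15}{112}$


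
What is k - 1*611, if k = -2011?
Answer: -2622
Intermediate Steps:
k - 1*611 = -2011 - 1*611 = -2011 - 611 = -2622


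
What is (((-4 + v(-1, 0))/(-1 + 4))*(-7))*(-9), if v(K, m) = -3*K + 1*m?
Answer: -21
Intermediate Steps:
v(K, m) = m - 3*K (v(K, m) = -3*K + m = m - 3*K)
(((-4 + v(-1, 0))/(-1 + 4))*(-7))*(-9) = (((-4 + (0 - 3*(-1)))/(-1 + 4))*(-7))*(-9) = (((-4 + (0 + 3))/3)*(-7))*(-9) = (((-4 + 3)*(1/3))*(-7))*(-9) = (-1*1/3*(-7))*(-9) = -1/3*(-7)*(-9) = (7/3)*(-9) = -21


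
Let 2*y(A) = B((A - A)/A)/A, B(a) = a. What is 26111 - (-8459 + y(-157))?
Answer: 34570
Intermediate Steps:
y(A) = 0 (y(A) = (((A - A)/A)/A)/2 = ((0/A)/A)/2 = (0/A)/2 = (½)*0 = 0)
26111 - (-8459 + y(-157)) = 26111 - (-8459 + 0) = 26111 - 1*(-8459) = 26111 + 8459 = 34570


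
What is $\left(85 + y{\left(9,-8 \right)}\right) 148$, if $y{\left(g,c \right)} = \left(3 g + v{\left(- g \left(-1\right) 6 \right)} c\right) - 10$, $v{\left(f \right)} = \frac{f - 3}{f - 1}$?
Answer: $\frac{739704}{53} \approx 13957.0$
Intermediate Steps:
$v{\left(f \right)} = \frac{-3 + f}{-1 + f}$
$y{\left(g,c \right)} = -10 + 3 g + \frac{c \left(-3 + 6 g\right)}{-1 + 6 g}$ ($y{\left(g,c \right)} = \left(3 g + \frac{-3 - g \left(-1\right) 6}{-1 - g \left(-1\right) 6} c\right) - 10 = \left(3 g + \frac{-3 - - g 6}{-1 - - g 6} c\right) - 10 = \left(3 g + \frac{-3 - - 6 g}{-1 - - 6 g} c\right) - 10 = \left(3 g + \frac{-3 + 6 g}{-1 + 6 g} c\right) - 10 = \left(3 g + \frac{c \left(-3 + 6 g\right)}{-1 + 6 g}\right) - 10 = -10 + 3 g + \frac{c \left(-3 + 6 g\right)}{-1 + 6 g}$)
$\left(85 + y{\left(9,-8 \right)}\right) 148 = \left(85 + \frac{\left(-1 + 6 \cdot 9\right) \left(-10 + 3 \cdot 9\right) + 3 \left(-8\right) \left(-1 + 2 \cdot 9\right)}{-1 + 6 \cdot 9}\right) 148 = \left(85 + \frac{\left(-1 + 54\right) \left(-10 + 27\right) + 3 \left(-8\right) \left(-1 + 18\right)}{-1 + 54}\right) 148 = \left(85 + \frac{53 \cdot 17 + 3 \left(-8\right) 17}{53}\right) 148 = \left(85 + \frac{901 - 408}{53}\right) 148 = \left(85 + \frac{1}{53} \cdot 493\right) 148 = \left(85 + \frac{493}{53}\right) 148 = \frac{4998}{53} \cdot 148 = \frac{739704}{53}$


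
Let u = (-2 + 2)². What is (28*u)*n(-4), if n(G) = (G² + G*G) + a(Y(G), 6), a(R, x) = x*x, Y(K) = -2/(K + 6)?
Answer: 0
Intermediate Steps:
Y(K) = -2/(6 + K)
a(R, x) = x²
n(G) = 36 + 2*G² (n(G) = (G² + G*G) + 6² = (G² + G²) + 36 = 2*G² + 36 = 36 + 2*G²)
u = 0 (u = 0² = 0)
(28*u)*n(-4) = (28*0)*(36 + 2*(-4)²) = 0*(36 + 2*16) = 0*(36 + 32) = 0*68 = 0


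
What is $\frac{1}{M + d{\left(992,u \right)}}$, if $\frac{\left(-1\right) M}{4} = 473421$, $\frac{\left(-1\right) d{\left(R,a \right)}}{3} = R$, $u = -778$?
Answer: $- \frac{1}{1896660} \approx -5.2724 \cdot 10^{-7}$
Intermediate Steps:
$d{\left(R,a \right)} = - 3 R$
$M = -1893684$ ($M = \left(-4\right) 473421 = -1893684$)
$\frac{1}{M + d{\left(992,u \right)}} = \frac{1}{-1893684 - 2976} = \frac{1}{-1896660} = - \frac{1}{1896660}$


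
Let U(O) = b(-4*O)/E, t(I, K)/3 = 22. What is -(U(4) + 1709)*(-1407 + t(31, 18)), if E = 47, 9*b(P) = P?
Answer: 107710759/47 ≈ 2.2917e+6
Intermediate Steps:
b(P) = P/9
t(I, K) = 66 (t(I, K) = 3*22 = 66)
U(O) = -4*O/423 (U(O) = ((-4*O)/9)/47 = -4*O/9*(1/47) = -4*O/423)
-(U(4) + 1709)*(-1407 + t(31, 18)) = -(-4/423*4 + 1709)*(-1407 + 66) = -(-16/423 + 1709)*(-1341) = -722891*(-1341)/423 = -1*(-107710759/47) = 107710759/47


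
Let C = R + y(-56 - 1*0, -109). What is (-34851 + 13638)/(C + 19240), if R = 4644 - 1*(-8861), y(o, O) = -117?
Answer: -7071/10876 ≈ -0.65015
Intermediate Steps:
R = 13505 (R = 4644 + 8861 = 13505)
C = 13388 (C = 13505 - 117 = 13388)
(-34851 + 13638)/(C + 19240) = (-34851 + 13638)/(13388 + 19240) = -21213/32628 = -21213*1/32628 = -7071/10876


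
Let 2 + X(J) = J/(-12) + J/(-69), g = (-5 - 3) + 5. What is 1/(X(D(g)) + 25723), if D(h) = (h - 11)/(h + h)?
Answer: 92/2366311 ≈ 3.8879e-5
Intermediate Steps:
g = -3 (g = -8 + 5 = -3)
D(h) = (-11 + h)/(2*h) (D(h) = (-11 + h)/((2*h)) = (-11 + h)*(1/(2*h)) = (-11 + h)/(2*h))
X(J) = -2 - 9*J/92 (X(J) = -2 + (J/(-12) + J/(-69)) = -2 + (J*(-1/12) + J*(-1/69)) = -2 + (-J/12 - J/69) = -2 - 9*J/92)
1/(X(D(g)) + 25723) = 1/((-2 - 9*(-11 - 3)/(184*(-3))) + 25723) = 1/((-2 - 9*(-1)*(-14)/(184*3)) + 25723) = 1/((-2 - 9/92*7/3) + 25723) = 1/((-2 - 21/92) + 25723) = 1/(-205/92 + 25723) = 1/(2366311/92) = 92/2366311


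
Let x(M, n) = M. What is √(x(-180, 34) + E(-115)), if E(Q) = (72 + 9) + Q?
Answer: I*√214 ≈ 14.629*I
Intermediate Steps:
E(Q) = 81 + Q
√(x(-180, 34) + E(-115)) = √(-180 + (81 - 115)) = √(-180 - 34) = √(-214) = I*√214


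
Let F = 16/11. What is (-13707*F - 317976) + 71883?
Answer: -2926335/11 ≈ -2.6603e+5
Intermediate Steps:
F = 16/11 (F = 16*(1/11) = 16/11 ≈ 1.4545)
(-13707*F - 317976) + 71883 = (-13707*16/11 - 317976) + 71883 = (-219312/11 - 317976) + 71883 = -3717048/11 + 71883 = -2926335/11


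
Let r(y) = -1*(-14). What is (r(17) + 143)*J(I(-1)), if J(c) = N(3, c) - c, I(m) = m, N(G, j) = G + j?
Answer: 471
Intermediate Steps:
r(y) = 14
J(c) = 3 (J(c) = (3 + c) - c = 3)
(r(17) + 143)*J(I(-1)) = (14 + 143)*3 = 157*3 = 471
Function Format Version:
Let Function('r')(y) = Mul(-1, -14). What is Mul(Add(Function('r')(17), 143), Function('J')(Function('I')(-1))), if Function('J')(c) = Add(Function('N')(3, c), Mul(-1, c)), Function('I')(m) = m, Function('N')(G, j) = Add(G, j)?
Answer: 471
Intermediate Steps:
Function('r')(y) = 14
Function('J')(c) = 3 (Function('J')(c) = Add(Add(3, c), Mul(-1, c)) = 3)
Mul(Add(Function('r')(17), 143), Function('J')(Function('I')(-1))) = Mul(Add(14, 143), 3) = Mul(157, 3) = 471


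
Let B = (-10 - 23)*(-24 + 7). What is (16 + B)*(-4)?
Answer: -2308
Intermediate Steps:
B = 561 (B = -33*(-17) = 561)
(16 + B)*(-4) = (16 + 561)*(-4) = 577*(-4) = -2308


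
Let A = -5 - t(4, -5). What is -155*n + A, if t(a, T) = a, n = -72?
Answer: 11151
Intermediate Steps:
A = -9 (A = -5 - 1*4 = -5 - 4 = -9)
-155*n + A = -155*(-72) - 9 = 11160 - 9 = 11151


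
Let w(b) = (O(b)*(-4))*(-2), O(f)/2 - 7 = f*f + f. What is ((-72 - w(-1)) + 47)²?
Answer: 18769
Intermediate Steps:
O(f) = 14 + 2*f + 2*f² (O(f) = 14 + 2*(f*f + f) = 14 + 2*(f² + f) = 14 + 2*(f + f²) = 14 + (2*f + 2*f²) = 14 + 2*f + 2*f²)
w(b) = 112 + 16*b + 16*b² (w(b) = ((14 + 2*b + 2*b²)*(-4))*(-2) = (-56 - 8*b - 8*b²)*(-2) = 112 + 16*b + 16*b²)
((-72 - w(-1)) + 47)² = ((-72 - (112 + 16*(-1) + 16*(-1)²)) + 47)² = ((-72 - (112 - 16 + 16*1)) + 47)² = ((-72 - (112 - 16 + 16)) + 47)² = ((-72 - 1*112) + 47)² = ((-72 - 112) + 47)² = (-184 + 47)² = (-137)² = 18769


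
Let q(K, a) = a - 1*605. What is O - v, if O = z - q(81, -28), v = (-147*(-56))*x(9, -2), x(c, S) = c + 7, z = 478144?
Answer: 347065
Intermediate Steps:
x(c, S) = 7 + c
q(K, a) = -605 + a (q(K, a) = a - 605 = -605 + a)
v = 131712 (v = (-147*(-56))*(7 + 9) = 8232*16 = 131712)
O = 478777 (O = 478144 - (-605 - 28) = 478144 - 1*(-633) = 478144 + 633 = 478777)
O - v = 478777 - 1*131712 = 478777 - 131712 = 347065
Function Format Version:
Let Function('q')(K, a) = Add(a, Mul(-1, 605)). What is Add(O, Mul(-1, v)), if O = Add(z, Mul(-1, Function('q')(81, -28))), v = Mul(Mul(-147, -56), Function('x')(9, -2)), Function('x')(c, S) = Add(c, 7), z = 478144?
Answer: 347065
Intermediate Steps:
Function('x')(c, S) = Add(7, c)
Function('q')(K, a) = Add(-605, a) (Function('q')(K, a) = Add(a, -605) = Add(-605, a))
v = 131712 (v = Mul(Mul(-147, -56), Add(7, 9)) = Mul(8232, 16) = 131712)
O = 478777 (O = Add(478144, Mul(-1, Add(-605, -28))) = Add(478144, Mul(-1, -633)) = Add(478144, 633) = 478777)
Add(O, Mul(-1, v)) = Add(478777, Mul(-1, 131712)) = Add(478777, -131712) = 347065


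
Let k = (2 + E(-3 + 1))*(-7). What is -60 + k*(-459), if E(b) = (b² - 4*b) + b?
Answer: 38496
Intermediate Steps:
E(b) = b² - 3*b
k = -84 (k = (2 + (-3 + 1)*(-3 + (-3 + 1)))*(-7) = (2 - 2*(-3 - 2))*(-7) = (2 - 2*(-5))*(-7) = (2 + 10)*(-7) = 12*(-7) = -84)
-60 + k*(-459) = -60 - 84*(-459) = -60 + 38556 = 38496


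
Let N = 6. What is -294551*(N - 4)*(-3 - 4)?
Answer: 4123714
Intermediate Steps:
-294551*(N - 4)*(-3 - 4) = -294551*(6 - 4)*(-3 - 4) = -589102*(-7) = -294551*(-14) = 4123714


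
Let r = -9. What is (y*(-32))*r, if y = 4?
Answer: 1152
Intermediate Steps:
(y*(-32))*r = (4*(-32))*(-9) = -128*(-9) = 1152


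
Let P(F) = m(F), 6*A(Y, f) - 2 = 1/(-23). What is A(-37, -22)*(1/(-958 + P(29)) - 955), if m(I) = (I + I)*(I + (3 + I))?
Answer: -2463899/7912 ≈ -311.41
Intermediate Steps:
A(Y, f) = 15/46 (A(Y, f) = 1/3 + (1/6)/(-23) = 1/3 + (1/6)*(-1/23) = 1/3 - 1/138 = 15/46)
m(I) = 2*I*(3 + 2*I) (m(I) = (2*I)*(3 + 2*I) = 2*I*(3 + 2*I))
P(F) = 2*F*(3 + 2*F)
A(-37, -22)*(1/(-958 + P(29)) - 955) = 15*(1/(-958 + 2*29*(3 + 2*29)) - 955)/46 = 15*(1/(-958 + 2*29*(3 + 58)) - 955)/46 = 15*(1/(-958 + 2*29*61) - 955)/46 = 15*(1/(-958 + 3538) - 955)/46 = 15*(1/2580 - 955)/46 = (15/46)*(-2463899/2580) = -2463899/7912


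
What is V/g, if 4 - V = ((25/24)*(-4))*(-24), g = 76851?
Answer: -32/25617 ≈ -0.0012492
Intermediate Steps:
V = -96 (V = 4 - (25/24)*(-4)*(-24) = 4 - (-25)*(-24)/6 = 4 - 1*100 = 4 - 100 = -96)
V/g = -96/76851 = -96*1/76851 = -32/25617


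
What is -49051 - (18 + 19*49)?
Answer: -50000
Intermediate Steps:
-49051 - (18 + 19*49) = -49051 - (18 + 931) = -49051 - 1*949 = -49051 - 949 = -50000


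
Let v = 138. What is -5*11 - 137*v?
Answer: -18961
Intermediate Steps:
-5*11 - 137*v = -5*11 - 137*138 = -55 - 18906 = -18961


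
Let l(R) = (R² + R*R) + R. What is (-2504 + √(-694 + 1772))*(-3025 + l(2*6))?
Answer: 6823400 - 19075*√22 ≈ 6.7339e+6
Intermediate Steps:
l(R) = R + 2*R² (l(R) = (R² + R²) + R = 2*R² + R = R + 2*R²)
(-2504 + √(-694 + 1772))*(-3025 + l(2*6)) = (-2504 + √(-694 + 1772))*(-3025 + (2*6)*(1 + 2*(2*6))) = (-2504 + √1078)*(-3025 + 12*(1 + 2*12)) = (-2504 + 7*√22)*(-3025 + 12*(1 + 24)) = (-2504 + 7*√22)*(-3025 + 12*25) = (-2504 + 7*√22)*(-3025 + 300) = (-2504 + 7*√22)*(-2725) = 6823400 - 19075*√22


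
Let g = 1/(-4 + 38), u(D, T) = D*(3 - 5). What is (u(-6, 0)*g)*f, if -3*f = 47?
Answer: -94/17 ≈ -5.5294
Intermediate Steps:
u(D, T) = -2*D (u(D, T) = D*(-2) = -2*D)
g = 1/34 ≈ 0.029412
f = -47/3 (f = -1/3*47 = -47/3 ≈ -15.667)
(u(-6, 0)*g)*f = (-2*(-6)*(1/34))*(-47/3) = (12*(1/34))*(-47/3) = (6/17)*(-47/3) = -94/17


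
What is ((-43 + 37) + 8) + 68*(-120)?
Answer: -8158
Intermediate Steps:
((-43 + 37) + 8) + 68*(-120) = (-6 + 8) - 8160 = 2 - 8160 = -8158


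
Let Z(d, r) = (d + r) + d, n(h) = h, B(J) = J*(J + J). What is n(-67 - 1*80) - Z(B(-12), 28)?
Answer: -751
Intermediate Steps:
B(J) = 2*J**2 (B(J) = J*(2*J) = 2*J**2)
Z(d, r) = r + 2*d
n(-67 - 1*80) - Z(B(-12), 28) = (-67 - 1*80) - (28 + 2*(2*(-12)**2)) = (-67 - 80) - (28 + 2*(2*144)) = -147 - (28 + 2*288) = -147 - (28 + 576) = -147 - 1*604 = -147 - 604 = -751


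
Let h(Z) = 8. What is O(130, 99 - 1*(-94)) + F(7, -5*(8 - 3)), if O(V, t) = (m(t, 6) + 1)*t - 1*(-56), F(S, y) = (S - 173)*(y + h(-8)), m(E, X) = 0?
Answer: 3071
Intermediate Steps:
F(S, y) = (-173 + S)*(8 + y) (F(S, y) = (S - 173)*(y + 8) = (-173 + S)*(8 + y))
O(V, t) = 56 + t (O(V, t) = (0 + 1)*t - 1*(-56) = 1*t + 56 = t + 56 = 56 + t)
O(130, 99 - 1*(-94)) + F(7, -5*(8 - 3)) = (56 + (99 - 1*(-94))) + (-1384 - (-865)*(8 - 3) + 8*7 + 7*(-5*(8 - 3))) = (56 + (99 + 94)) + (-1384 - (-865)*5 + 56 + 7*(-5*5)) = (56 + 193) + (-1384 - 173*(-25) + 56 + 7*(-25)) = 249 + (-1384 + 4325 + 56 - 175) = 249 + 2822 = 3071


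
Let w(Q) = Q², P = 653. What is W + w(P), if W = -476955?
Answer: -50546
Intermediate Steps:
W + w(P) = -476955 + 653² = -476955 + 426409 = -50546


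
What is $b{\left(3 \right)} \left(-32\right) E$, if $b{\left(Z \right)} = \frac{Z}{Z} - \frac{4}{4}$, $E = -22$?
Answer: $0$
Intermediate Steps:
$b{\left(Z \right)} = 0$ ($b{\left(Z \right)} = 1 - 1 = 0$)
$b{\left(3 \right)} \left(-32\right) E = 0 \left(-32\right) \left(-22\right) = 0 \left(-22\right) = 0$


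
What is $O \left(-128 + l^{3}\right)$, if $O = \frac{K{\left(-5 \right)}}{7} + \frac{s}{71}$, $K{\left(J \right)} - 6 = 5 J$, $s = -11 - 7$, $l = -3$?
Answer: $\frac{228625}{497} \approx 460.01$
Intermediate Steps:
$s = -18$
$K{\left(J \right)} = 6 + 5 J$
$O = - \frac{1475}{497}$ ($O = \frac{6 + 5 \left(-5\right)}{7} - \frac{18}{71} = \left(6 - 25\right) \frac{1}{7} - \frac{18}{71} = \left(-19\right) \frac{1}{7} - \frac{18}{71} = - \frac{19}{7} - \frac{18}{71} = - \frac{1475}{497} \approx -2.9678$)
$O \left(-128 + l^{3}\right) = - \frac{1475 \left(-128 + \left(-3\right)^{3}\right)}{497} = - \frac{1475 \left(-128 - 27\right)}{497} = \left(- \frac{1475}{497}\right) \left(-155\right) = \frac{228625}{497}$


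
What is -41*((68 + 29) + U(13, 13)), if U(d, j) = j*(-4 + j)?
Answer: -8774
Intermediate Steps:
-41*((68 + 29) + U(13, 13)) = -41*((68 + 29) + 13*(-4 + 13)) = -41*(97 + 13*9) = -41*(97 + 117) = -41*214 = -8774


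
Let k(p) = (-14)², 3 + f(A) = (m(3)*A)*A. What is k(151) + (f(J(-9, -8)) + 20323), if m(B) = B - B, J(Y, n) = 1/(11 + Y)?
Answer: 20516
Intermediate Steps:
m(B) = 0
f(A) = -3 (f(A) = -3 + (0*A)*A = -3 + 0*A = -3 + 0 = -3)
k(p) = 196
k(151) + (f(J(-9, -8)) + 20323) = 196 + (-3 + 20323) = 196 + 20320 = 20516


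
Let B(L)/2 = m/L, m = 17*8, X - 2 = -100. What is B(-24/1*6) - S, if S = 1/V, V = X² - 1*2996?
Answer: -112345/59472 ≈ -1.8890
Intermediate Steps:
X = -98 (X = 2 - 100 = -98)
V = 6608 (V = (-98)² - 1*2996 = 9604 - 2996 = 6608)
m = 136
S = 1/6608 ≈ 0.00015133
B(L) = 272/L (B(L) = 2*(136/L) = 272/L)
B(-24/1*6) - S = 272/((-24/1*6)) - 1*1/6608 = 272/((-24*6)) - 1/6608 = 272/(-144) - 1/6608 = 272*(-1/144) - 1/6608 = -17/9 - 1/6608 = -112345/59472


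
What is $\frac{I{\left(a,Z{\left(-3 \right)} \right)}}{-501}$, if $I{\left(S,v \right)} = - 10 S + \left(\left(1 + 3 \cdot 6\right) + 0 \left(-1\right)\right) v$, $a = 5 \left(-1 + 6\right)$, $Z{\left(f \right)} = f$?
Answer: $\frac{307}{501} \approx 0.61277$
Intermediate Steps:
$a = 25$ ($a = 5 \cdot 5 = 25$)
$I{\left(S,v \right)} = - 10 S + 19 v$ ($I{\left(S,v \right)} = - 10 S + \left(\left(1 + 18\right) + 0\right) v = - 10 S + \left(19 + 0\right) v = - 10 S + 19 v$)
$\frac{I{\left(a,Z{\left(-3 \right)} \right)}}{-501} = \frac{\left(-10\right) 25 + 19 \left(-3\right)}{-501} = \left(-250 - 57\right) \left(- \frac{1}{501}\right) = \left(-307\right) \left(- \frac{1}{501}\right) = \frac{307}{501}$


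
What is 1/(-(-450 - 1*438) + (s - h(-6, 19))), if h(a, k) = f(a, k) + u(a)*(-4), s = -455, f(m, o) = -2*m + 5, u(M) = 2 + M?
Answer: 1/400 ≈ 0.0025000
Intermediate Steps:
f(m, o) = 5 - 2*m
h(a, k) = -3 - 6*a (h(a, k) = (5 - 2*a) + (2 + a)*(-4) = (5 - 2*a) + (-8 - 4*a) = -3 - 6*a)
1/(-(-450 - 1*438) + (s - h(-6, 19))) = 1/(-(-450 - 1*438) + (-455 - (-3 - 6*(-6)))) = 1/(-(-450 - 438) + (-455 - (-3 + 36))) = 1/(-1*(-888) + (-455 - 1*33)) = 1/(888 + (-455 - 33)) = 1/(888 - 488) = 1/400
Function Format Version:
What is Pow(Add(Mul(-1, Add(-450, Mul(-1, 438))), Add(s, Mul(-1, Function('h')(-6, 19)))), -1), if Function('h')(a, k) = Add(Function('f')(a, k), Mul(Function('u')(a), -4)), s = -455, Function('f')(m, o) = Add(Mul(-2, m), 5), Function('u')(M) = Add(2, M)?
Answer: Rational(1, 400) ≈ 0.0025000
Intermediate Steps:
Function('f')(m, o) = Add(5, Mul(-2, m))
Function('h')(a, k) = Add(-3, Mul(-6, a)) (Function('h')(a, k) = Add(Add(5, Mul(-2, a)), Mul(Add(2, a), -4)) = Add(Add(5, Mul(-2, a)), Add(-8, Mul(-4, a))) = Add(-3, Mul(-6, a)))
Pow(Add(Mul(-1, Add(-450, Mul(-1, 438))), Add(s, Mul(-1, Function('h')(-6, 19)))), -1) = Pow(Add(Mul(-1, Add(-450, Mul(-1, 438))), Add(-455, Mul(-1, Add(-3, Mul(-6, -6))))), -1) = Pow(Add(Mul(-1, Add(-450, -438)), Add(-455, Mul(-1, Add(-3, 36)))), -1) = Pow(Add(Mul(-1, -888), Add(-455, Mul(-1, 33))), -1) = Pow(Add(888, Add(-455, -33)), -1) = Pow(Add(888, -488), -1) = Pow(400, -1) = Rational(1, 400)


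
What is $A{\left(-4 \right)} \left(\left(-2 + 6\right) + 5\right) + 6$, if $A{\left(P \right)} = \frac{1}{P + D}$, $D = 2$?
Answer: $\frac{3}{2} \approx 1.5$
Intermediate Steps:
$A{\left(P \right)} = \frac{1}{2 + P}$ ($A{\left(P \right)} = \frac{1}{P + 2} = \frac{1}{2 + P}$)
$A{\left(-4 \right)} \left(\left(-2 + 6\right) + 5\right) + 6 = \frac{\left(-2 + 6\right) + 5}{2 - 4} + 6 = \frac{4 + 5}{-2} + 6 = \left(- \frac{1}{2}\right) 9 + 6 = - \frac{9}{2} + 6 = \frac{3}{2}$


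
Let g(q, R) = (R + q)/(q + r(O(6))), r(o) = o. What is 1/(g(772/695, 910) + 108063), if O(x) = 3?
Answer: 2857/309369213 ≈ 9.2349e-6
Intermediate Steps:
g(q, R) = (R + q)/(3 + q) (g(q, R) = (R + q)/(q + 3) = (R + q)/(3 + q))
1/(g(772/695, 910) + 108063) = 1/((910 + 772/695)/(3 + 772/695) + 108063) = 1/((633222/695)/(2857/695) + 108063) = 1/((695/2857)*(633222/695) + 108063) = 1/(633222/2857 + 108063) = 1/(309369213/2857) = 2857/309369213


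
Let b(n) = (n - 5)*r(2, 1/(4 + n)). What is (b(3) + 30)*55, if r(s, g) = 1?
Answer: 1540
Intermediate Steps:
b(n) = -5 + n (b(n) = (n - 5)*1 = (-5 + n)*1 = -5 + n)
(b(3) + 30)*55 = ((-5 + 3) + 30)*55 = (-2 + 30)*55 = 28*55 = 1540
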